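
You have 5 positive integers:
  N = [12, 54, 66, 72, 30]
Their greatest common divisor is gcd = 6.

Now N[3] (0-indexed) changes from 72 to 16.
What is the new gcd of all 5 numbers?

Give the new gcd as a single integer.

Numbers: [12, 54, 66, 72, 30], gcd = 6
Change: index 3, 72 -> 16
gcd of the OTHER numbers (without index 3): gcd([12, 54, 66, 30]) = 6
New gcd = gcd(g_others, new_val) = gcd(6, 16) = 2

Answer: 2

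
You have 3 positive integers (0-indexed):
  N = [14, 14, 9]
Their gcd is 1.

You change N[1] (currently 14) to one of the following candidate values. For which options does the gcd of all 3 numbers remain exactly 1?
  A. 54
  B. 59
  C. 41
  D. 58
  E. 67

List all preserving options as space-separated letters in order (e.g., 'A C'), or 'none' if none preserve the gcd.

Old gcd = 1; gcd of others (without N[1]) = 1
New gcd for candidate v: gcd(1, v). Preserves old gcd iff gcd(1, v) = 1.
  Option A: v=54, gcd(1,54)=1 -> preserves
  Option B: v=59, gcd(1,59)=1 -> preserves
  Option C: v=41, gcd(1,41)=1 -> preserves
  Option D: v=58, gcd(1,58)=1 -> preserves
  Option E: v=67, gcd(1,67)=1 -> preserves

Answer: A B C D E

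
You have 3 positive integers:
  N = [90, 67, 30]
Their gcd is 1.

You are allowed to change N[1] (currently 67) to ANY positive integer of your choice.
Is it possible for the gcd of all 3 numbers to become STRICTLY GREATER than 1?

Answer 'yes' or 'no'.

Answer: yes

Derivation:
Current gcd = 1
gcd of all OTHER numbers (without N[1]=67): gcd([90, 30]) = 30
The new gcd after any change is gcd(30, new_value).
This can be at most 30.
Since 30 > old gcd 1, the gcd CAN increase (e.g., set N[1] = 30).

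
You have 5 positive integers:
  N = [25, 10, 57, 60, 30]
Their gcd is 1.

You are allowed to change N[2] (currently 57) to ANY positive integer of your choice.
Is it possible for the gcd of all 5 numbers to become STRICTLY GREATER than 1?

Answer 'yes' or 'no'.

Answer: yes

Derivation:
Current gcd = 1
gcd of all OTHER numbers (without N[2]=57): gcd([25, 10, 60, 30]) = 5
The new gcd after any change is gcd(5, new_value).
This can be at most 5.
Since 5 > old gcd 1, the gcd CAN increase (e.g., set N[2] = 5).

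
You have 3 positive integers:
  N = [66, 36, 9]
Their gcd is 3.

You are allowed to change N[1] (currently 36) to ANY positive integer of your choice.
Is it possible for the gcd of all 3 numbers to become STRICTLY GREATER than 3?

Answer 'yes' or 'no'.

Current gcd = 3
gcd of all OTHER numbers (without N[1]=36): gcd([66, 9]) = 3
The new gcd after any change is gcd(3, new_value).
This can be at most 3.
Since 3 = old gcd 3, the gcd can only stay the same or decrease.

Answer: no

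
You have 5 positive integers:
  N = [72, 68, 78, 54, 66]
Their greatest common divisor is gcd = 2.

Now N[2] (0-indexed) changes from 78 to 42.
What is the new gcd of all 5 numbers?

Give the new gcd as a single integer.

Answer: 2

Derivation:
Numbers: [72, 68, 78, 54, 66], gcd = 2
Change: index 2, 78 -> 42
gcd of the OTHER numbers (without index 2): gcd([72, 68, 54, 66]) = 2
New gcd = gcd(g_others, new_val) = gcd(2, 42) = 2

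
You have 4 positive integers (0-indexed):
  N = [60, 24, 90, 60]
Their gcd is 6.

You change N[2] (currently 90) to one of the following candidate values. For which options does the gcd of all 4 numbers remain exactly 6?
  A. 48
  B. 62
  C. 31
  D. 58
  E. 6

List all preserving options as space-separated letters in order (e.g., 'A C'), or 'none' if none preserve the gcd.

Answer: E

Derivation:
Old gcd = 6; gcd of others (without N[2]) = 12
New gcd for candidate v: gcd(12, v). Preserves old gcd iff gcd(12, v) = 6.
  Option A: v=48, gcd(12,48)=12 -> changes
  Option B: v=62, gcd(12,62)=2 -> changes
  Option C: v=31, gcd(12,31)=1 -> changes
  Option D: v=58, gcd(12,58)=2 -> changes
  Option E: v=6, gcd(12,6)=6 -> preserves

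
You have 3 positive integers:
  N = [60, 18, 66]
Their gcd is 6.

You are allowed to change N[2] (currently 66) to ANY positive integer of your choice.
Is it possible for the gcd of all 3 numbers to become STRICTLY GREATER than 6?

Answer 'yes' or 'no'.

Answer: no

Derivation:
Current gcd = 6
gcd of all OTHER numbers (without N[2]=66): gcd([60, 18]) = 6
The new gcd after any change is gcd(6, new_value).
This can be at most 6.
Since 6 = old gcd 6, the gcd can only stay the same or decrease.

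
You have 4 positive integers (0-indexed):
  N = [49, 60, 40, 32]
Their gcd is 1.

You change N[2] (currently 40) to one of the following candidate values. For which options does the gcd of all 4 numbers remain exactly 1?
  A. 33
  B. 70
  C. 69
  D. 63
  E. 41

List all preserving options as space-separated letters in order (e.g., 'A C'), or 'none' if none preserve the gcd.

Old gcd = 1; gcd of others (without N[2]) = 1
New gcd for candidate v: gcd(1, v). Preserves old gcd iff gcd(1, v) = 1.
  Option A: v=33, gcd(1,33)=1 -> preserves
  Option B: v=70, gcd(1,70)=1 -> preserves
  Option C: v=69, gcd(1,69)=1 -> preserves
  Option D: v=63, gcd(1,63)=1 -> preserves
  Option E: v=41, gcd(1,41)=1 -> preserves

Answer: A B C D E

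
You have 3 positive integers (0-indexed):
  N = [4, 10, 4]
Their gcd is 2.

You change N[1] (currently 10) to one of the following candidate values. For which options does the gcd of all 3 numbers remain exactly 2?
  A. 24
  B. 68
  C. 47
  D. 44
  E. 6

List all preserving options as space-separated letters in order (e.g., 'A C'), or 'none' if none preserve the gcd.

Old gcd = 2; gcd of others (without N[1]) = 4
New gcd for candidate v: gcd(4, v). Preserves old gcd iff gcd(4, v) = 2.
  Option A: v=24, gcd(4,24)=4 -> changes
  Option B: v=68, gcd(4,68)=4 -> changes
  Option C: v=47, gcd(4,47)=1 -> changes
  Option D: v=44, gcd(4,44)=4 -> changes
  Option E: v=6, gcd(4,6)=2 -> preserves

Answer: E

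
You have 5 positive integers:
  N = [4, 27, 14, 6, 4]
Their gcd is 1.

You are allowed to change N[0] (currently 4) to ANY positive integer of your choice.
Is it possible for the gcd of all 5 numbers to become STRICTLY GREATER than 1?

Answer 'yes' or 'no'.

Answer: no

Derivation:
Current gcd = 1
gcd of all OTHER numbers (without N[0]=4): gcd([27, 14, 6, 4]) = 1
The new gcd after any change is gcd(1, new_value).
This can be at most 1.
Since 1 = old gcd 1, the gcd can only stay the same or decrease.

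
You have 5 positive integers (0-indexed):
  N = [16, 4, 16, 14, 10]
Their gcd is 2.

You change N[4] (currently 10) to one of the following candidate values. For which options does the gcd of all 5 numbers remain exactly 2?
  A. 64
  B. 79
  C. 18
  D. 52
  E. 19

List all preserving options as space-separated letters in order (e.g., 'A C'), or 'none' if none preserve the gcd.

Answer: A C D

Derivation:
Old gcd = 2; gcd of others (without N[4]) = 2
New gcd for candidate v: gcd(2, v). Preserves old gcd iff gcd(2, v) = 2.
  Option A: v=64, gcd(2,64)=2 -> preserves
  Option B: v=79, gcd(2,79)=1 -> changes
  Option C: v=18, gcd(2,18)=2 -> preserves
  Option D: v=52, gcd(2,52)=2 -> preserves
  Option E: v=19, gcd(2,19)=1 -> changes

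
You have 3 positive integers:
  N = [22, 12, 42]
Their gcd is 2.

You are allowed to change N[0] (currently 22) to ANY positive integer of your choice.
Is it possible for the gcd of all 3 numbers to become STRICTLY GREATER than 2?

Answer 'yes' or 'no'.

Current gcd = 2
gcd of all OTHER numbers (without N[0]=22): gcd([12, 42]) = 6
The new gcd after any change is gcd(6, new_value).
This can be at most 6.
Since 6 > old gcd 2, the gcd CAN increase (e.g., set N[0] = 6).

Answer: yes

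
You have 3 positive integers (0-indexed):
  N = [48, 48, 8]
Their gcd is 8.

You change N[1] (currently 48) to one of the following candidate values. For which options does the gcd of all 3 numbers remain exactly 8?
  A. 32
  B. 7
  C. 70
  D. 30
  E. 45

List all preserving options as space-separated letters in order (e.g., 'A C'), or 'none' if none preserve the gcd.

Answer: A

Derivation:
Old gcd = 8; gcd of others (without N[1]) = 8
New gcd for candidate v: gcd(8, v). Preserves old gcd iff gcd(8, v) = 8.
  Option A: v=32, gcd(8,32)=8 -> preserves
  Option B: v=7, gcd(8,7)=1 -> changes
  Option C: v=70, gcd(8,70)=2 -> changes
  Option D: v=30, gcd(8,30)=2 -> changes
  Option E: v=45, gcd(8,45)=1 -> changes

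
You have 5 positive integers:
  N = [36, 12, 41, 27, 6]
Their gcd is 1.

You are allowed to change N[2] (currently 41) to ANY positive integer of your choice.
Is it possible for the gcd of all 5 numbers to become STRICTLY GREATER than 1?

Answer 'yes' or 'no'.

Current gcd = 1
gcd of all OTHER numbers (without N[2]=41): gcd([36, 12, 27, 6]) = 3
The new gcd after any change is gcd(3, new_value).
This can be at most 3.
Since 3 > old gcd 1, the gcd CAN increase (e.g., set N[2] = 3).

Answer: yes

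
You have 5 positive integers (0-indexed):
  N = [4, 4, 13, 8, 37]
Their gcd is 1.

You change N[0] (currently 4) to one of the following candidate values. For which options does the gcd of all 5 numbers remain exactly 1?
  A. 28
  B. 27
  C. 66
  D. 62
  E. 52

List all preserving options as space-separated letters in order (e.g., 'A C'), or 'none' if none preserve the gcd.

Answer: A B C D E

Derivation:
Old gcd = 1; gcd of others (without N[0]) = 1
New gcd for candidate v: gcd(1, v). Preserves old gcd iff gcd(1, v) = 1.
  Option A: v=28, gcd(1,28)=1 -> preserves
  Option B: v=27, gcd(1,27)=1 -> preserves
  Option C: v=66, gcd(1,66)=1 -> preserves
  Option D: v=62, gcd(1,62)=1 -> preserves
  Option E: v=52, gcd(1,52)=1 -> preserves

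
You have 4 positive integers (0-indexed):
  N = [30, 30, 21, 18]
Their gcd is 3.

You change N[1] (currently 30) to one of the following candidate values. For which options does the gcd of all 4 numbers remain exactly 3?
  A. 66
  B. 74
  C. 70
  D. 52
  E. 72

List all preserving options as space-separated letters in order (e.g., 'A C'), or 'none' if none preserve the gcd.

Old gcd = 3; gcd of others (without N[1]) = 3
New gcd for candidate v: gcd(3, v). Preserves old gcd iff gcd(3, v) = 3.
  Option A: v=66, gcd(3,66)=3 -> preserves
  Option B: v=74, gcd(3,74)=1 -> changes
  Option C: v=70, gcd(3,70)=1 -> changes
  Option D: v=52, gcd(3,52)=1 -> changes
  Option E: v=72, gcd(3,72)=3 -> preserves

Answer: A E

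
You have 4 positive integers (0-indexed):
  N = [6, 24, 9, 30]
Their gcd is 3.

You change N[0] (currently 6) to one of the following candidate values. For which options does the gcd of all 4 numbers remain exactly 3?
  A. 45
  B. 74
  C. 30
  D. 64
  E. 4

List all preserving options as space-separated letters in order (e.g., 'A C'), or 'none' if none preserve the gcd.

Answer: A C

Derivation:
Old gcd = 3; gcd of others (without N[0]) = 3
New gcd for candidate v: gcd(3, v). Preserves old gcd iff gcd(3, v) = 3.
  Option A: v=45, gcd(3,45)=3 -> preserves
  Option B: v=74, gcd(3,74)=1 -> changes
  Option C: v=30, gcd(3,30)=3 -> preserves
  Option D: v=64, gcd(3,64)=1 -> changes
  Option E: v=4, gcd(3,4)=1 -> changes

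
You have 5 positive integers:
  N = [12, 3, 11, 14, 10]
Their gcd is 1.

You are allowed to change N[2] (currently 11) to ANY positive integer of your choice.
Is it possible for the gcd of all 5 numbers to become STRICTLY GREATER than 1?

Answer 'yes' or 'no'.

Answer: no

Derivation:
Current gcd = 1
gcd of all OTHER numbers (without N[2]=11): gcd([12, 3, 14, 10]) = 1
The new gcd after any change is gcd(1, new_value).
This can be at most 1.
Since 1 = old gcd 1, the gcd can only stay the same or decrease.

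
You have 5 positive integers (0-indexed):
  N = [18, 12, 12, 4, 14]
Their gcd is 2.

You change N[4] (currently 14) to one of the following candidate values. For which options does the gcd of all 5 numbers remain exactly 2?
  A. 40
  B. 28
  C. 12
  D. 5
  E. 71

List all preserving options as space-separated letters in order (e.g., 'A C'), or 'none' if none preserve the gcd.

Old gcd = 2; gcd of others (without N[4]) = 2
New gcd for candidate v: gcd(2, v). Preserves old gcd iff gcd(2, v) = 2.
  Option A: v=40, gcd(2,40)=2 -> preserves
  Option B: v=28, gcd(2,28)=2 -> preserves
  Option C: v=12, gcd(2,12)=2 -> preserves
  Option D: v=5, gcd(2,5)=1 -> changes
  Option E: v=71, gcd(2,71)=1 -> changes

Answer: A B C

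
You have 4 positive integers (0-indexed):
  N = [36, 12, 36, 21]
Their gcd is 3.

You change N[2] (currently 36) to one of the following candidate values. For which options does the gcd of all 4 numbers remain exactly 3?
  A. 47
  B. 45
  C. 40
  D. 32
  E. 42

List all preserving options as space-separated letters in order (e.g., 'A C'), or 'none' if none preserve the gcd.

Answer: B E

Derivation:
Old gcd = 3; gcd of others (without N[2]) = 3
New gcd for candidate v: gcd(3, v). Preserves old gcd iff gcd(3, v) = 3.
  Option A: v=47, gcd(3,47)=1 -> changes
  Option B: v=45, gcd(3,45)=3 -> preserves
  Option C: v=40, gcd(3,40)=1 -> changes
  Option D: v=32, gcd(3,32)=1 -> changes
  Option E: v=42, gcd(3,42)=3 -> preserves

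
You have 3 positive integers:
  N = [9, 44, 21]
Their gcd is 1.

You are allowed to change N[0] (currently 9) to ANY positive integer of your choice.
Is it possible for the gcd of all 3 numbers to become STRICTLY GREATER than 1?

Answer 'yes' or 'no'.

Answer: no

Derivation:
Current gcd = 1
gcd of all OTHER numbers (without N[0]=9): gcd([44, 21]) = 1
The new gcd after any change is gcd(1, new_value).
This can be at most 1.
Since 1 = old gcd 1, the gcd can only stay the same or decrease.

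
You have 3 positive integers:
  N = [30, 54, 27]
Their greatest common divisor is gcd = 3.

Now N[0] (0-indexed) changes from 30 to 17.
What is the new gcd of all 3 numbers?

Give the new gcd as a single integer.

Answer: 1

Derivation:
Numbers: [30, 54, 27], gcd = 3
Change: index 0, 30 -> 17
gcd of the OTHER numbers (without index 0): gcd([54, 27]) = 27
New gcd = gcd(g_others, new_val) = gcd(27, 17) = 1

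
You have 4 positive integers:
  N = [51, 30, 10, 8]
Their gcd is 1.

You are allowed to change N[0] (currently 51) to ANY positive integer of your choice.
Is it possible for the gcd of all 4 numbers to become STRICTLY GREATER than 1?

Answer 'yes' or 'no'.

Current gcd = 1
gcd of all OTHER numbers (without N[0]=51): gcd([30, 10, 8]) = 2
The new gcd after any change is gcd(2, new_value).
This can be at most 2.
Since 2 > old gcd 1, the gcd CAN increase (e.g., set N[0] = 2).

Answer: yes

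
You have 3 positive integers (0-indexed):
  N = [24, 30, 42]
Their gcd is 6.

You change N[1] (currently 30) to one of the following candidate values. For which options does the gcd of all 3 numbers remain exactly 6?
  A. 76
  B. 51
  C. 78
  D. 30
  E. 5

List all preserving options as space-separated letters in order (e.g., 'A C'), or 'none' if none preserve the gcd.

Old gcd = 6; gcd of others (without N[1]) = 6
New gcd for candidate v: gcd(6, v). Preserves old gcd iff gcd(6, v) = 6.
  Option A: v=76, gcd(6,76)=2 -> changes
  Option B: v=51, gcd(6,51)=3 -> changes
  Option C: v=78, gcd(6,78)=6 -> preserves
  Option D: v=30, gcd(6,30)=6 -> preserves
  Option E: v=5, gcd(6,5)=1 -> changes

Answer: C D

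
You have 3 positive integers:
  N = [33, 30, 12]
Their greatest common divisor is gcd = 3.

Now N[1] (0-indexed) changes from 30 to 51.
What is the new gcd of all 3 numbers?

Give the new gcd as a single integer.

Numbers: [33, 30, 12], gcd = 3
Change: index 1, 30 -> 51
gcd of the OTHER numbers (without index 1): gcd([33, 12]) = 3
New gcd = gcd(g_others, new_val) = gcd(3, 51) = 3

Answer: 3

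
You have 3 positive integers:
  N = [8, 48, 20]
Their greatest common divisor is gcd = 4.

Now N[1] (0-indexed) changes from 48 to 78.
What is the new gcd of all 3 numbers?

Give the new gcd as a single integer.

Numbers: [8, 48, 20], gcd = 4
Change: index 1, 48 -> 78
gcd of the OTHER numbers (without index 1): gcd([8, 20]) = 4
New gcd = gcd(g_others, new_val) = gcd(4, 78) = 2

Answer: 2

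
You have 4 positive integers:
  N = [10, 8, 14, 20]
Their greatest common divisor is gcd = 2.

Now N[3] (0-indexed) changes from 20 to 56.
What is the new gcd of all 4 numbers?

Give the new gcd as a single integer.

Answer: 2

Derivation:
Numbers: [10, 8, 14, 20], gcd = 2
Change: index 3, 20 -> 56
gcd of the OTHER numbers (without index 3): gcd([10, 8, 14]) = 2
New gcd = gcd(g_others, new_val) = gcd(2, 56) = 2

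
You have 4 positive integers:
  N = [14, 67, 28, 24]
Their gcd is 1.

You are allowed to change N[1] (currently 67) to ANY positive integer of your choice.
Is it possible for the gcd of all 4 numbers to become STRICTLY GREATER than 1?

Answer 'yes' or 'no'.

Answer: yes

Derivation:
Current gcd = 1
gcd of all OTHER numbers (without N[1]=67): gcd([14, 28, 24]) = 2
The new gcd after any change is gcd(2, new_value).
This can be at most 2.
Since 2 > old gcd 1, the gcd CAN increase (e.g., set N[1] = 2).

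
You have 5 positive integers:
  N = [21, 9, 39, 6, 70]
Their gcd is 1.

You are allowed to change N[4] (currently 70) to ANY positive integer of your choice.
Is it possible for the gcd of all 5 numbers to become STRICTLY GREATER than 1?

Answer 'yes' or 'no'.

Current gcd = 1
gcd of all OTHER numbers (without N[4]=70): gcd([21, 9, 39, 6]) = 3
The new gcd after any change is gcd(3, new_value).
This can be at most 3.
Since 3 > old gcd 1, the gcd CAN increase (e.g., set N[4] = 3).

Answer: yes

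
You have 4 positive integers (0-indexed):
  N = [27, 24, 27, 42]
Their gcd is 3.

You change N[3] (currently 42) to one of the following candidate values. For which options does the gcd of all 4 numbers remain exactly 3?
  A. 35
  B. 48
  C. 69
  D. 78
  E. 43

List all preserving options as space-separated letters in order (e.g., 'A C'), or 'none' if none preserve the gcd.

Old gcd = 3; gcd of others (without N[3]) = 3
New gcd for candidate v: gcd(3, v). Preserves old gcd iff gcd(3, v) = 3.
  Option A: v=35, gcd(3,35)=1 -> changes
  Option B: v=48, gcd(3,48)=3 -> preserves
  Option C: v=69, gcd(3,69)=3 -> preserves
  Option D: v=78, gcd(3,78)=3 -> preserves
  Option E: v=43, gcd(3,43)=1 -> changes

Answer: B C D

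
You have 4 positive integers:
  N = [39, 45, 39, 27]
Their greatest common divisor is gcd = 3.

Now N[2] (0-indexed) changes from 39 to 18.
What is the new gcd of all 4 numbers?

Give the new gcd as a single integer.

Numbers: [39, 45, 39, 27], gcd = 3
Change: index 2, 39 -> 18
gcd of the OTHER numbers (without index 2): gcd([39, 45, 27]) = 3
New gcd = gcd(g_others, new_val) = gcd(3, 18) = 3

Answer: 3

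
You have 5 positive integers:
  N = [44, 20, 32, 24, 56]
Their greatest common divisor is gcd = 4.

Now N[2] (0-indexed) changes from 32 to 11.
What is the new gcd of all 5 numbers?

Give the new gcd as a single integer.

Answer: 1

Derivation:
Numbers: [44, 20, 32, 24, 56], gcd = 4
Change: index 2, 32 -> 11
gcd of the OTHER numbers (without index 2): gcd([44, 20, 24, 56]) = 4
New gcd = gcd(g_others, new_val) = gcd(4, 11) = 1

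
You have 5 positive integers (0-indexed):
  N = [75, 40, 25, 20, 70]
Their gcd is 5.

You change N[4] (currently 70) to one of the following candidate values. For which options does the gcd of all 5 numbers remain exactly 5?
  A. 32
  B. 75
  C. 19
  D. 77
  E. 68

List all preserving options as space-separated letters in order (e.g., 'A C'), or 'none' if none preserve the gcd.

Answer: B

Derivation:
Old gcd = 5; gcd of others (without N[4]) = 5
New gcd for candidate v: gcd(5, v). Preserves old gcd iff gcd(5, v) = 5.
  Option A: v=32, gcd(5,32)=1 -> changes
  Option B: v=75, gcd(5,75)=5 -> preserves
  Option C: v=19, gcd(5,19)=1 -> changes
  Option D: v=77, gcd(5,77)=1 -> changes
  Option E: v=68, gcd(5,68)=1 -> changes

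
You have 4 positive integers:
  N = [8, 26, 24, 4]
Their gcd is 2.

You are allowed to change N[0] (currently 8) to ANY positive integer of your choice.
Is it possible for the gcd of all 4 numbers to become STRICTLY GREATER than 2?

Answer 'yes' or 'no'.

Answer: no

Derivation:
Current gcd = 2
gcd of all OTHER numbers (without N[0]=8): gcd([26, 24, 4]) = 2
The new gcd after any change is gcd(2, new_value).
This can be at most 2.
Since 2 = old gcd 2, the gcd can only stay the same or decrease.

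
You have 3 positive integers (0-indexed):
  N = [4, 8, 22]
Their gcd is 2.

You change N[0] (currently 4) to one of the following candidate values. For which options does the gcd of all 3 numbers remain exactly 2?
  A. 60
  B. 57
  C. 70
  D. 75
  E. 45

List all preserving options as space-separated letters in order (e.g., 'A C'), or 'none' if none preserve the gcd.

Answer: A C

Derivation:
Old gcd = 2; gcd of others (without N[0]) = 2
New gcd for candidate v: gcd(2, v). Preserves old gcd iff gcd(2, v) = 2.
  Option A: v=60, gcd(2,60)=2 -> preserves
  Option B: v=57, gcd(2,57)=1 -> changes
  Option C: v=70, gcd(2,70)=2 -> preserves
  Option D: v=75, gcd(2,75)=1 -> changes
  Option E: v=45, gcd(2,45)=1 -> changes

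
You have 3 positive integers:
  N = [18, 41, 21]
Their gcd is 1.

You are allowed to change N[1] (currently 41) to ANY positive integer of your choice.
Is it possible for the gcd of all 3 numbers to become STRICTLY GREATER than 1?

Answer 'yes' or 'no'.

Current gcd = 1
gcd of all OTHER numbers (without N[1]=41): gcd([18, 21]) = 3
The new gcd after any change is gcd(3, new_value).
This can be at most 3.
Since 3 > old gcd 1, the gcd CAN increase (e.g., set N[1] = 3).

Answer: yes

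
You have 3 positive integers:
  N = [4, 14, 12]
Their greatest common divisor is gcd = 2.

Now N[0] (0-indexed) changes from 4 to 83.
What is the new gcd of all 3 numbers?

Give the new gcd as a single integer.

Answer: 1

Derivation:
Numbers: [4, 14, 12], gcd = 2
Change: index 0, 4 -> 83
gcd of the OTHER numbers (without index 0): gcd([14, 12]) = 2
New gcd = gcd(g_others, new_val) = gcd(2, 83) = 1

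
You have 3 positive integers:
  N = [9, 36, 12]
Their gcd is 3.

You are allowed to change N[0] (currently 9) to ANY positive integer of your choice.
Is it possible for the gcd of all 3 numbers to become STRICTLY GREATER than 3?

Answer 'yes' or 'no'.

Answer: yes

Derivation:
Current gcd = 3
gcd of all OTHER numbers (without N[0]=9): gcd([36, 12]) = 12
The new gcd after any change is gcd(12, new_value).
This can be at most 12.
Since 12 > old gcd 3, the gcd CAN increase (e.g., set N[0] = 12).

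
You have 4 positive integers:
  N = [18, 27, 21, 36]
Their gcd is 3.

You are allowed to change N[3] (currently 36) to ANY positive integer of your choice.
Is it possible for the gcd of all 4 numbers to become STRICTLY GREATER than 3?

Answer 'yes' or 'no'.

Answer: no

Derivation:
Current gcd = 3
gcd of all OTHER numbers (without N[3]=36): gcd([18, 27, 21]) = 3
The new gcd after any change is gcd(3, new_value).
This can be at most 3.
Since 3 = old gcd 3, the gcd can only stay the same or decrease.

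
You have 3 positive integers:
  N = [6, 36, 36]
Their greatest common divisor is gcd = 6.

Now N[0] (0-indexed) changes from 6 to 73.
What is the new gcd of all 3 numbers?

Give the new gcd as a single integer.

Numbers: [6, 36, 36], gcd = 6
Change: index 0, 6 -> 73
gcd of the OTHER numbers (without index 0): gcd([36, 36]) = 36
New gcd = gcd(g_others, new_val) = gcd(36, 73) = 1

Answer: 1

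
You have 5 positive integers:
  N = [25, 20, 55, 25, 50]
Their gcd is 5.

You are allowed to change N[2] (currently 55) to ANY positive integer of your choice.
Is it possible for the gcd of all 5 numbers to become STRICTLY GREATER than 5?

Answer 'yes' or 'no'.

Current gcd = 5
gcd of all OTHER numbers (without N[2]=55): gcd([25, 20, 25, 50]) = 5
The new gcd after any change is gcd(5, new_value).
This can be at most 5.
Since 5 = old gcd 5, the gcd can only stay the same or decrease.

Answer: no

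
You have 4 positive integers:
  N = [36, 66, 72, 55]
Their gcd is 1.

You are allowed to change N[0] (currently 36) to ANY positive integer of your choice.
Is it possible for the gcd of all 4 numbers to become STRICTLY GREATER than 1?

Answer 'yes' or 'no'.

Answer: no

Derivation:
Current gcd = 1
gcd of all OTHER numbers (without N[0]=36): gcd([66, 72, 55]) = 1
The new gcd after any change is gcd(1, new_value).
This can be at most 1.
Since 1 = old gcd 1, the gcd can only stay the same or decrease.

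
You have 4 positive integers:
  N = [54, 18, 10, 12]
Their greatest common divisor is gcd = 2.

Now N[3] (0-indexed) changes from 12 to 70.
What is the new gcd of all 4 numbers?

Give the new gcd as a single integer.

Numbers: [54, 18, 10, 12], gcd = 2
Change: index 3, 12 -> 70
gcd of the OTHER numbers (without index 3): gcd([54, 18, 10]) = 2
New gcd = gcd(g_others, new_val) = gcd(2, 70) = 2

Answer: 2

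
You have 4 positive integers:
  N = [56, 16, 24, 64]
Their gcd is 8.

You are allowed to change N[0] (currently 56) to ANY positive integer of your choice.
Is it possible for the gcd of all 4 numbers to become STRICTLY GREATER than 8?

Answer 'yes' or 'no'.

Answer: no

Derivation:
Current gcd = 8
gcd of all OTHER numbers (without N[0]=56): gcd([16, 24, 64]) = 8
The new gcd after any change is gcd(8, new_value).
This can be at most 8.
Since 8 = old gcd 8, the gcd can only stay the same or decrease.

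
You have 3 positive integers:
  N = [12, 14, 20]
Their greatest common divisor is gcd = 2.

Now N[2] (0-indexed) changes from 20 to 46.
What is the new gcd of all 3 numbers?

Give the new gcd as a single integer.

Answer: 2

Derivation:
Numbers: [12, 14, 20], gcd = 2
Change: index 2, 20 -> 46
gcd of the OTHER numbers (without index 2): gcd([12, 14]) = 2
New gcd = gcd(g_others, new_val) = gcd(2, 46) = 2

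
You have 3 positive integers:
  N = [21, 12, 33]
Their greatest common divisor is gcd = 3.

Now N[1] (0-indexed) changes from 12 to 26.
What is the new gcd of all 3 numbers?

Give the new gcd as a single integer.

Numbers: [21, 12, 33], gcd = 3
Change: index 1, 12 -> 26
gcd of the OTHER numbers (without index 1): gcd([21, 33]) = 3
New gcd = gcd(g_others, new_val) = gcd(3, 26) = 1

Answer: 1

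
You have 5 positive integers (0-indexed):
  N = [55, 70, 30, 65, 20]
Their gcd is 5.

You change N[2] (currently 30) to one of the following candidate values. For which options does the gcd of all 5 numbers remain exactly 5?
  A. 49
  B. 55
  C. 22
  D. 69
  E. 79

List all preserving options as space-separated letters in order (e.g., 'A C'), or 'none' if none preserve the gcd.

Answer: B

Derivation:
Old gcd = 5; gcd of others (without N[2]) = 5
New gcd for candidate v: gcd(5, v). Preserves old gcd iff gcd(5, v) = 5.
  Option A: v=49, gcd(5,49)=1 -> changes
  Option B: v=55, gcd(5,55)=5 -> preserves
  Option C: v=22, gcd(5,22)=1 -> changes
  Option D: v=69, gcd(5,69)=1 -> changes
  Option E: v=79, gcd(5,79)=1 -> changes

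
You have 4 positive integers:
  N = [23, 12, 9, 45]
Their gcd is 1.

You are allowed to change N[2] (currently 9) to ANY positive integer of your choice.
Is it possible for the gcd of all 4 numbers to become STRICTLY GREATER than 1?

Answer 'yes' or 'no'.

Answer: no

Derivation:
Current gcd = 1
gcd of all OTHER numbers (without N[2]=9): gcd([23, 12, 45]) = 1
The new gcd after any change is gcd(1, new_value).
This can be at most 1.
Since 1 = old gcd 1, the gcd can only stay the same or decrease.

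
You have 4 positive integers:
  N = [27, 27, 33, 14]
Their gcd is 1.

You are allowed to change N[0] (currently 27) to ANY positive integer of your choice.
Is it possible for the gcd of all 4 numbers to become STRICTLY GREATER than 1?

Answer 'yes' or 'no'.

Answer: no

Derivation:
Current gcd = 1
gcd of all OTHER numbers (without N[0]=27): gcd([27, 33, 14]) = 1
The new gcd after any change is gcd(1, new_value).
This can be at most 1.
Since 1 = old gcd 1, the gcd can only stay the same or decrease.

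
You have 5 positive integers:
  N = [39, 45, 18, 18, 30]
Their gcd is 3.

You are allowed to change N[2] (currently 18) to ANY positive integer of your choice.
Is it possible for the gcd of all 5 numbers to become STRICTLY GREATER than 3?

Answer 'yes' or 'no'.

Current gcd = 3
gcd of all OTHER numbers (without N[2]=18): gcd([39, 45, 18, 30]) = 3
The new gcd after any change is gcd(3, new_value).
This can be at most 3.
Since 3 = old gcd 3, the gcd can only stay the same or decrease.

Answer: no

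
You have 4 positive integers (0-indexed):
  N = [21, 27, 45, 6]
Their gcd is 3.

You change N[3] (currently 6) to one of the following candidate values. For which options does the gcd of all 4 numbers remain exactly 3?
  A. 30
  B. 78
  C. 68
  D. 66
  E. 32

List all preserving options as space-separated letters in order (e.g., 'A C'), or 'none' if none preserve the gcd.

Answer: A B D

Derivation:
Old gcd = 3; gcd of others (without N[3]) = 3
New gcd for candidate v: gcd(3, v). Preserves old gcd iff gcd(3, v) = 3.
  Option A: v=30, gcd(3,30)=3 -> preserves
  Option B: v=78, gcd(3,78)=3 -> preserves
  Option C: v=68, gcd(3,68)=1 -> changes
  Option D: v=66, gcd(3,66)=3 -> preserves
  Option E: v=32, gcd(3,32)=1 -> changes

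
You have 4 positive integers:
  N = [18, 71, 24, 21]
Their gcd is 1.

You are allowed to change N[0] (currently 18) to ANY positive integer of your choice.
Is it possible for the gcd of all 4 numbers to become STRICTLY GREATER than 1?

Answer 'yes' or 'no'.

Current gcd = 1
gcd of all OTHER numbers (without N[0]=18): gcd([71, 24, 21]) = 1
The new gcd after any change is gcd(1, new_value).
This can be at most 1.
Since 1 = old gcd 1, the gcd can only stay the same or decrease.

Answer: no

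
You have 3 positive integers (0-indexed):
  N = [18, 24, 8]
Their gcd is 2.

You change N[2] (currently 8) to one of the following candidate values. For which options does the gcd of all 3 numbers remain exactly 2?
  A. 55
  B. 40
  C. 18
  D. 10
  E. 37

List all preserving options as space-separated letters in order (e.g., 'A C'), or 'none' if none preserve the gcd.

Old gcd = 2; gcd of others (without N[2]) = 6
New gcd for candidate v: gcd(6, v). Preserves old gcd iff gcd(6, v) = 2.
  Option A: v=55, gcd(6,55)=1 -> changes
  Option B: v=40, gcd(6,40)=2 -> preserves
  Option C: v=18, gcd(6,18)=6 -> changes
  Option D: v=10, gcd(6,10)=2 -> preserves
  Option E: v=37, gcd(6,37)=1 -> changes

Answer: B D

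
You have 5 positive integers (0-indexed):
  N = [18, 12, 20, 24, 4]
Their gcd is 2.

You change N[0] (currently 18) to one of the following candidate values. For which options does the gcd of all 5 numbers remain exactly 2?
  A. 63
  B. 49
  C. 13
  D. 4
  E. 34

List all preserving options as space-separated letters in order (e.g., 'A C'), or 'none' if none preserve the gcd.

Answer: E

Derivation:
Old gcd = 2; gcd of others (without N[0]) = 4
New gcd for candidate v: gcd(4, v). Preserves old gcd iff gcd(4, v) = 2.
  Option A: v=63, gcd(4,63)=1 -> changes
  Option B: v=49, gcd(4,49)=1 -> changes
  Option C: v=13, gcd(4,13)=1 -> changes
  Option D: v=4, gcd(4,4)=4 -> changes
  Option E: v=34, gcd(4,34)=2 -> preserves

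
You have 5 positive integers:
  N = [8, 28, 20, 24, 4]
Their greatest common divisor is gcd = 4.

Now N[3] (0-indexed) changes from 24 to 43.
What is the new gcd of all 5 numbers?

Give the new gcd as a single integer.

Numbers: [8, 28, 20, 24, 4], gcd = 4
Change: index 3, 24 -> 43
gcd of the OTHER numbers (without index 3): gcd([8, 28, 20, 4]) = 4
New gcd = gcd(g_others, new_val) = gcd(4, 43) = 1

Answer: 1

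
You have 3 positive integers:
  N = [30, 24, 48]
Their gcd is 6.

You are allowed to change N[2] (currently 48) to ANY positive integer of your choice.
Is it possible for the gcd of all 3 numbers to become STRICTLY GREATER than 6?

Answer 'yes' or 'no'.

Answer: no

Derivation:
Current gcd = 6
gcd of all OTHER numbers (without N[2]=48): gcd([30, 24]) = 6
The new gcd after any change is gcd(6, new_value).
This can be at most 6.
Since 6 = old gcd 6, the gcd can only stay the same or decrease.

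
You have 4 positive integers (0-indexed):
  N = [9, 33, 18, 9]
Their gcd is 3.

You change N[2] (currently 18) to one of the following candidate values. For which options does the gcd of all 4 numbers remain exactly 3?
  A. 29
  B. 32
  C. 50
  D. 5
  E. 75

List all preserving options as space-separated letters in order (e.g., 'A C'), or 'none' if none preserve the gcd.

Old gcd = 3; gcd of others (without N[2]) = 3
New gcd for candidate v: gcd(3, v). Preserves old gcd iff gcd(3, v) = 3.
  Option A: v=29, gcd(3,29)=1 -> changes
  Option B: v=32, gcd(3,32)=1 -> changes
  Option C: v=50, gcd(3,50)=1 -> changes
  Option D: v=5, gcd(3,5)=1 -> changes
  Option E: v=75, gcd(3,75)=3 -> preserves

Answer: E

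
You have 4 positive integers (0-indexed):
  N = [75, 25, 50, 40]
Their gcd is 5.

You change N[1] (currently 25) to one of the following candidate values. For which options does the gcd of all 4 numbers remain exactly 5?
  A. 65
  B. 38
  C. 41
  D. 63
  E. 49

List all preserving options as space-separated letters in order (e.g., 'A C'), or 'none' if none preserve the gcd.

Old gcd = 5; gcd of others (without N[1]) = 5
New gcd for candidate v: gcd(5, v). Preserves old gcd iff gcd(5, v) = 5.
  Option A: v=65, gcd(5,65)=5 -> preserves
  Option B: v=38, gcd(5,38)=1 -> changes
  Option C: v=41, gcd(5,41)=1 -> changes
  Option D: v=63, gcd(5,63)=1 -> changes
  Option E: v=49, gcd(5,49)=1 -> changes

Answer: A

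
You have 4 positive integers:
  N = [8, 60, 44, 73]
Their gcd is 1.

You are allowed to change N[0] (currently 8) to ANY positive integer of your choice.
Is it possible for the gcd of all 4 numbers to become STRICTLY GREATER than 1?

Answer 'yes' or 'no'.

Answer: no

Derivation:
Current gcd = 1
gcd of all OTHER numbers (without N[0]=8): gcd([60, 44, 73]) = 1
The new gcd after any change is gcd(1, new_value).
This can be at most 1.
Since 1 = old gcd 1, the gcd can only stay the same or decrease.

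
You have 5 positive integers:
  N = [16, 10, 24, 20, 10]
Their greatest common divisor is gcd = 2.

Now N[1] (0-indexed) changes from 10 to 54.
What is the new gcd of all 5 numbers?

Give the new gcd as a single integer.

Answer: 2

Derivation:
Numbers: [16, 10, 24, 20, 10], gcd = 2
Change: index 1, 10 -> 54
gcd of the OTHER numbers (without index 1): gcd([16, 24, 20, 10]) = 2
New gcd = gcd(g_others, new_val) = gcd(2, 54) = 2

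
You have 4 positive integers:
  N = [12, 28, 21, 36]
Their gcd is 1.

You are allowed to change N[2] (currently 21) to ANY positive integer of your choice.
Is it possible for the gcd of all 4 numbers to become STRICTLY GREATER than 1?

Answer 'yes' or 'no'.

Current gcd = 1
gcd of all OTHER numbers (without N[2]=21): gcd([12, 28, 36]) = 4
The new gcd after any change is gcd(4, new_value).
This can be at most 4.
Since 4 > old gcd 1, the gcd CAN increase (e.g., set N[2] = 4).

Answer: yes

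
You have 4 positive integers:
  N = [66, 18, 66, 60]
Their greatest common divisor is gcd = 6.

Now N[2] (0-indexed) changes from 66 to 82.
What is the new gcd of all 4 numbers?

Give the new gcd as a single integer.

Answer: 2

Derivation:
Numbers: [66, 18, 66, 60], gcd = 6
Change: index 2, 66 -> 82
gcd of the OTHER numbers (without index 2): gcd([66, 18, 60]) = 6
New gcd = gcd(g_others, new_val) = gcd(6, 82) = 2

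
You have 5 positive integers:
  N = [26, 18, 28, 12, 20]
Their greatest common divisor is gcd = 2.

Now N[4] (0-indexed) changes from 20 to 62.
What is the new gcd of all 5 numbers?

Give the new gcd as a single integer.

Numbers: [26, 18, 28, 12, 20], gcd = 2
Change: index 4, 20 -> 62
gcd of the OTHER numbers (without index 4): gcd([26, 18, 28, 12]) = 2
New gcd = gcd(g_others, new_val) = gcd(2, 62) = 2

Answer: 2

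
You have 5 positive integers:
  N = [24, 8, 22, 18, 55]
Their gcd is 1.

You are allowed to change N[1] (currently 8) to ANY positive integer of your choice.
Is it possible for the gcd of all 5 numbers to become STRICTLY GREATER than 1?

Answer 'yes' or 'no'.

Answer: no

Derivation:
Current gcd = 1
gcd of all OTHER numbers (without N[1]=8): gcd([24, 22, 18, 55]) = 1
The new gcd after any change is gcd(1, new_value).
This can be at most 1.
Since 1 = old gcd 1, the gcd can only stay the same or decrease.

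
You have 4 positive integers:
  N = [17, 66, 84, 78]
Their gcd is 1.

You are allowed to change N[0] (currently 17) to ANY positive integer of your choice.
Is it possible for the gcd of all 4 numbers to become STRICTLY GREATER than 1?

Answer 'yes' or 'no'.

Answer: yes

Derivation:
Current gcd = 1
gcd of all OTHER numbers (without N[0]=17): gcd([66, 84, 78]) = 6
The new gcd after any change is gcd(6, new_value).
This can be at most 6.
Since 6 > old gcd 1, the gcd CAN increase (e.g., set N[0] = 6).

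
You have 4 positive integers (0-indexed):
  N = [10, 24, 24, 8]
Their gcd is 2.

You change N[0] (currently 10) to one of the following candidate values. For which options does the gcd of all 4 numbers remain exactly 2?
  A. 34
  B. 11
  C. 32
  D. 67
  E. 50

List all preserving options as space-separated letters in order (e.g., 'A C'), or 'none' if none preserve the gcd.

Answer: A E

Derivation:
Old gcd = 2; gcd of others (without N[0]) = 8
New gcd for candidate v: gcd(8, v). Preserves old gcd iff gcd(8, v) = 2.
  Option A: v=34, gcd(8,34)=2 -> preserves
  Option B: v=11, gcd(8,11)=1 -> changes
  Option C: v=32, gcd(8,32)=8 -> changes
  Option D: v=67, gcd(8,67)=1 -> changes
  Option E: v=50, gcd(8,50)=2 -> preserves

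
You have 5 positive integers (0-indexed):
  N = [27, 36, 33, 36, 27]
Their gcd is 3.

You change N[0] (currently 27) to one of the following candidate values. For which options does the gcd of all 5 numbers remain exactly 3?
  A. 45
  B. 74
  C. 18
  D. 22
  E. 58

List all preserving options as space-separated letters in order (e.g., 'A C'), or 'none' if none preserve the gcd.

Old gcd = 3; gcd of others (without N[0]) = 3
New gcd for candidate v: gcd(3, v). Preserves old gcd iff gcd(3, v) = 3.
  Option A: v=45, gcd(3,45)=3 -> preserves
  Option B: v=74, gcd(3,74)=1 -> changes
  Option C: v=18, gcd(3,18)=3 -> preserves
  Option D: v=22, gcd(3,22)=1 -> changes
  Option E: v=58, gcd(3,58)=1 -> changes

Answer: A C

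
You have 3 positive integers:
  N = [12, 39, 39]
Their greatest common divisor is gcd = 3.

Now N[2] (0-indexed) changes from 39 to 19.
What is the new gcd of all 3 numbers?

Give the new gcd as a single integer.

Numbers: [12, 39, 39], gcd = 3
Change: index 2, 39 -> 19
gcd of the OTHER numbers (without index 2): gcd([12, 39]) = 3
New gcd = gcd(g_others, new_val) = gcd(3, 19) = 1

Answer: 1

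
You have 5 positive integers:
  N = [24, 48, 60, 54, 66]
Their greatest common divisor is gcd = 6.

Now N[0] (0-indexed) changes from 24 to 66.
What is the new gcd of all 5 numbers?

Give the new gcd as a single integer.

Answer: 6

Derivation:
Numbers: [24, 48, 60, 54, 66], gcd = 6
Change: index 0, 24 -> 66
gcd of the OTHER numbers (without index 0): gcd([48, 60, 54, 66]) = 6
New gcd = gcd(g_others, new_val) = gcd(6, 66) = 6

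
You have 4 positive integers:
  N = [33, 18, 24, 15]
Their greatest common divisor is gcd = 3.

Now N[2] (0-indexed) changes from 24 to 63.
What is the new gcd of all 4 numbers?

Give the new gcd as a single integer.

Numbers: [33, 18, 24, 15], gcd = 3
Change: index 2, 24 -> 63
gcd of the OTHER numbers (without index 2): gcd([33, 18, 15]) = 3
New gcd = gcd(g_others, new_val) = gcd(3, 63) = 3

Answer: 3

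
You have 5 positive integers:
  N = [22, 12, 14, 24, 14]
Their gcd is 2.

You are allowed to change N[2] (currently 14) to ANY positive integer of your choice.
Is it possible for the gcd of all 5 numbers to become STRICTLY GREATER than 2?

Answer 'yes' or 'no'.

Answer: no

Derivation:
Current gcd = 2
gcd of all OTHER numbers (without N[2]=14): gcd([22, 12, 24, 14]) = 2
The new gcd after any change is gcd(2, new_value).
This can be at most 2.
Since 2 = old gcd 2, the gcd can only stay the same or decrease.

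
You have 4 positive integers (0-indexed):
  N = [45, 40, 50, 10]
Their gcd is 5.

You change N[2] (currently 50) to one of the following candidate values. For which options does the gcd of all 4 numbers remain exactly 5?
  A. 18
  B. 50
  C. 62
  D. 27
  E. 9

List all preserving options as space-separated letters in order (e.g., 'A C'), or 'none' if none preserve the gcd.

Answer: B

Derivation:
Old gcd = 5; gcd of others (without N[2]) = 5
New gcd for candidate v: gcd(5, v). Preserves old gcd iff gcd(5, v) = 5.
  Option A: v=18, gcd(5,18)=1 -> changes
  Option B: v=50, gcd(5,50)=5 -> preserves
  Option C: v=62, gcd(5,62)=1 -> changes
  Option D: v=27, gcd(5,27)=1 -> changes
  Option E: v=9, gcd(5,9)=1 -> changes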